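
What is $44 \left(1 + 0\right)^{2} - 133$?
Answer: $-89$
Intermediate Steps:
$44 \left(1 + 0\right)^{2} - 133 = 44 \cdot 1^{2} - 133 = 44 \cdot 1 - 133 = 44 - 133 = -89$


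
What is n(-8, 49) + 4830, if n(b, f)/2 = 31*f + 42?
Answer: 7952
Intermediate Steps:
n(b, f) = 84 + 62*f (n(b, f) = 2*(31*f + 42) = 2*(42 + 31*f) = 84 + 62*f)
n(-8, 49) + 4830 = (84 + 62*49) + 4830 = (84 + 3038) + 4830 = 3122 + 4830 = 7952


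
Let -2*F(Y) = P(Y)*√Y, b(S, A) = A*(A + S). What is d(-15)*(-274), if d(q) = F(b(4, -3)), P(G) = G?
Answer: -411*I*√3 ≈ -711.87*I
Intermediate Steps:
F(Y) = -Y^(3/2)/2 (F(Y) = -Y*√Y/2 = -Y^(3/2)/2)
d(q) = 3*I*√3/2 (d(q) = -(-3*I*√3*(-3 + 4)^(3/2))/2 = -(-3*I*√3)/2 = -(-3)*I*√3/2 = 3*I*√3/2)
d(-15)*(-274) = (3*I*√3/2)*(-274) = -411*I*√3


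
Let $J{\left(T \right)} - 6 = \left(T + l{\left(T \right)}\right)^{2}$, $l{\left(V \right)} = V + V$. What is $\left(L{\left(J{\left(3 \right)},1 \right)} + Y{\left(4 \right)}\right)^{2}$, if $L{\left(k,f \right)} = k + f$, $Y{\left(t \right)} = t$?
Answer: $8464$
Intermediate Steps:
$l{\left(V \right)} = 2 V$
$J{\left(T \right)} = 6 + 9 T^{2}$ ($J{\left(T \right)} = 6 + \left(T + 2 T\right)^{2} = 6 + \left(3 T\right)^{2} = 6 + 9 T^{2}$)
$L{\left(k,f \right)} = f + k$
$\left(L{\left(J{\left(3 \right)},1 \right)} + Y{\left(4 \right)}\right)^{2} = \left(\left(1 + \left(6 + 9 \cdot 3^{2}\right)\right) + 4\right)^{2} = \left(\left(1 + \left(6 + 9 \cdot 9\right)\right) + 4\right)^{2} = \left(\left(1 + \left(6 + 81\right)\right) + 4\right)^{2} = \left(\left(1 + 87\right) + 4\right)^{2} = \left(88 + 4\right)^{2} = 92^{2} = 8464$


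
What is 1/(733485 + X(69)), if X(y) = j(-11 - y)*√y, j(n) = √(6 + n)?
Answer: 244495/179333416777 - I*√5106/538000250331 ≈ 1.3634e-6 - 1.3282e-10*I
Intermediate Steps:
X(y) = √y*√(-5 - y) (X(y) = √(6 + (-11 - y))*√y = √(-5 - y)*√y = √y*√(-5 - y))
1/(733485 + X(69)) = 1/(733485 + √69*√(-5 - 1*69)) = 1/(733485 + √69*√(-5 - 69)) = 1/(733485 + √69*√(-74)) = 1/(733485 + √69*(I*√74)) = 1/(733485 + I*√5106)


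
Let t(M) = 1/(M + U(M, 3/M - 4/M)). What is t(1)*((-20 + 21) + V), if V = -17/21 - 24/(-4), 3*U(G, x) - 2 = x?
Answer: 65/14 ≈ 4.6429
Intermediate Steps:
U(G, x) = ⅔ + x/3
V = 109/21 (V = -17*1/21 - 24*(-¼) = -17/21 + 6 = 109/21 ≈ 5.1905)
t(M) = 1/(⅔ + M - 1/(3*M)) (t(M) = 1/(M + (⅔ + (3/M - 4/M)/3)) = 1/(M + (⅔ + (-1/M)/3)) = 1/(M + (⅔ - 1/(3*M))) = 1/(⅔ + M - 1/(3*M)))
t(1)*((-20 + 21) + V) = (3*1/(-1 + 2*1 + 3*1²))*((-20 + 21) + 109/21) = (3*1/(-1 + 2 + 3*1))*(1 + 109/21) = (3*1/(-1 + 2 + 3))*(130/21) = (3*1/4)*(130/21) = (3*1*(¼))*(130/21) = (¾)*(130/21) = 65/14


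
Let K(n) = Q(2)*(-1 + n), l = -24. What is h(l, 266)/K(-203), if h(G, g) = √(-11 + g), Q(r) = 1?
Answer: -√255/204 ≈ -0.078278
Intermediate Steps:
K(n) = -1 + n (K(n) = 1*(-1 + n) = -1 + n)
h(l, 266)/K(-203) = √(-11 + 266)/(-1 - 203) = √255/(-204) = √255*(-1/204) = -√255/204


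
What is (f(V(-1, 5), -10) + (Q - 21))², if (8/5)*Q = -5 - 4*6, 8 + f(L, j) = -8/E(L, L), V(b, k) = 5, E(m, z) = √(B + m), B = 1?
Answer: 428435/192 + 377*√6/3 ≈ 2539.3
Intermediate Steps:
E(m, z) = √(1 + m)
f(L, j) = -8 - 8/√(1 + L)
Q = -145/8 (Q = 5*(-5 - 4*6)/8 = 5*(-5 - 24)/8 = (5/8)*(-29) = -145/8 ≈ -18.125)
(f(V(-1, 5), -10) + (Q - 21))² = ((-8 - 8/√(1 + 5)) + (-145/8 - 21))² = ((-8 - 4*√6/3) - 313/8)² = (-377/8 - 4*√6/3)²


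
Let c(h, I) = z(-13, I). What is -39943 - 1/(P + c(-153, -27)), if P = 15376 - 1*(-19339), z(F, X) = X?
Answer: -1385542785/34688 ≈ -39943.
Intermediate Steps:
c(h, I) = I
P = 34715 (P = 15376 + 19339 = 34715)
-39943 - 1/(P + c(-153, -27)) = -39943 - 1/(34715 - 27) = -39943 - 1/34688 = -1385542785/34688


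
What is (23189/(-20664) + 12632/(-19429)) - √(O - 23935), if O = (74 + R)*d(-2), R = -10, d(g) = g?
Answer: -711566729/401480856 - I*√24063 ≈ -1.7724 - 155.12*I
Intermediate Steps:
O = -128 (O = (74 - 10)*(-2) = 64*(-2) = -128)
(23189/(-20664) + 12632/(-19429)) - √(O - 23935) = (23189/(-20664) + 12632/(-19429)) - √(-128 - 23935) = (23189*(-1/20664) + 12632*(-1/19429)) - √(-24063) = (-23189/20664 - 12632/19429) - I*√24063 = -711566729/401480856 - I*√24063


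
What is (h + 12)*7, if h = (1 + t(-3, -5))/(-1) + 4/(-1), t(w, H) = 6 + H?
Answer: 42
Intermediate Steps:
h = -6 (h = (1 + (6 - 5))/(-1) + 4/(-1) = (1 + 1)*(-1) + 4*(-1) = 2*(-1) - 4 = -2 - 4 = -6)
(h + 12)*7 = (-6 + 12)*7 = 6*7 = 42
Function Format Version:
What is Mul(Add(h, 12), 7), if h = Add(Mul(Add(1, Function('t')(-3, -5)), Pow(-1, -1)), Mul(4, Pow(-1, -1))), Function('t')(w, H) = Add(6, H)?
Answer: 42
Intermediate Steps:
h = -6 (h = Add(Mul(Add(1, Add(6, -5)), Pow(-1, -1)), Mul(4, Pow(-1, -1))) = Add(Mul(Add(1, 1), -1), Mul(4, -1)) = Add(Mul(2, -1), -4) = Add(-2, -4) = -6)
Mul(Add(h, 12), 7) = Mul(Add(-6, 12), 7) = Mul(6, 7) = 42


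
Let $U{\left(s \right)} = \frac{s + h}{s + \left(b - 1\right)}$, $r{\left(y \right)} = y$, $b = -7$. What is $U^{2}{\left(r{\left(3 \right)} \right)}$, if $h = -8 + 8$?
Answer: $\frac{9}{25} \approx 0.36$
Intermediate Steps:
$h = 0$
$U{\left(s \right)} = \frac{s}{-8 + s}$ ($U{\left(s \right)} = \frac{s + 0}{s - 8} = \frac{s}{s - 8} = \frac{s}{-8 + s}$)
$U^{2}{\left(r{\left(3 \right)} \right)} = \left(\frac{3}{-8 + 3}\right)^{2} = \left(\frac{3}{-5}\right)^{2} = \left(3 \left(- \frac{1}{5}\right)\right)^{2} = \left(- \frac{3}{5}\right)^{2} = \frac{9}{25}$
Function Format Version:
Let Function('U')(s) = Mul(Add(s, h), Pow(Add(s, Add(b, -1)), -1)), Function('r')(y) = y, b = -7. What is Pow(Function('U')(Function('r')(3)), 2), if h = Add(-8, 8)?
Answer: Rational(9, 25) ≈ 0.36000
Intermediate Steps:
h = 0
Function('U')(s) = Mul(s, Pow(Add(-8, s), -1)) (Function('U')(s) = Mul(Add(s, 0), Pow(Add(s, Add(-7, -1)), -1)) = Mul(s, Pow(Add(s, -8), -1)) = Mul(s, Pow(Add(-8, s), -1)))
Pow(Function('U')(Function('r')(3)), 2) = Pow(Mul(3, Pow(Add(-8, 3), -1)), 2) = Pow(Mul(3, Pow(-5, -1)), 2) = Pow(Mul(3, Rational(-1, 5)), 2) = Pow(Rational(-3, 5), 2) = Rational(9, 25)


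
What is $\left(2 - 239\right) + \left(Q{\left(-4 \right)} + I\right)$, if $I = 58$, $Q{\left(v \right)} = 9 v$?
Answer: $-215$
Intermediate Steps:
$\left(2 - 239\right) + \left(Q{\left(-4 \right)} + I\right) = \left(2 - 239\right) + \left(9 \left(-4\right) + 58\right) = -237 + \left(-36 + 58\right) = -237 + 22 = -215$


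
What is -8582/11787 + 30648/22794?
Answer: 27604978/44778813 ≈ 0.61647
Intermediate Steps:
-8582/11787 + 30648/22794 = -8582*1/11787 + 30648*(1/22794) = -8582/11787 + 5108/3799 = 27604978/44778813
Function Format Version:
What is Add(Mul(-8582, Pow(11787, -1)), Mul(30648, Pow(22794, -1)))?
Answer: Rational(27604978, 44778813) ≈ 0.61647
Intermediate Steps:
Add(Mul(-8582, Pow(11787, -1)), Mul(30648, Pow(22794, -1))) = Add(Mul(-8582, Rational(1, 11787)), Mul(30648, Rational(1, 22794))) = Add(Rational(-8582, 11787), Rational(5108, 3799)) = Rational(27604978, 44778813)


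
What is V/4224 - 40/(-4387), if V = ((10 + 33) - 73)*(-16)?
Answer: 23695/193028 ≈ 0.12275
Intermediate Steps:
V = 480 (V = (43 - 73)*(-16) = -30*(-16) = 480)
V/4224 - 40/(-4387) = 480/4224 - 40/(-4387) = 480*(1/4224) - 40*(-1/4387) = 5/44 + 40/4387 = 23695/193028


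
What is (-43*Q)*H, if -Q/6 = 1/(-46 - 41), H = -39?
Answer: 3354/29 ≈ 115.66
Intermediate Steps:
Q = 2/29 (Q = -6/(-46 - 41) = -6/(-87) = -6*(-1/87) = 2/29 ≈ 0.068966)
(-43*Q)*H = -43*2/29*(-39) = -86/29*(-39) = 3354/29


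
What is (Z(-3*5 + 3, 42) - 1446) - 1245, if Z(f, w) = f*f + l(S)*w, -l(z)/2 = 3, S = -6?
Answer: -2799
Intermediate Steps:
l(z) = -6 (l(z) = -2*3 = -6)
Z(f, w) = f² - 6*w (Z(f, w) = f*f - 6*w = f² - 6*w)
(Z(-3*5 + 3, 42) - 1446) - 1245 = (((-3*5 + 3)² - 6*42) - 1446) - 1245 = (((-15 + 3)² - 252) - 1446) - 1245 = (((-12)² - 252) - 1446) - 1245 = ((144 - 252) - 1446) - 1245 = (-108 - 1446) - 1245 = -1554 - 1245 = -2799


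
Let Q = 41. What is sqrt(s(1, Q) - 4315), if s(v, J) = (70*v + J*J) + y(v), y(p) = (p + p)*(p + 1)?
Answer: 16*I*sqrt(10) ≈ 50.596*I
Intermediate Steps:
y(p) = 2*p*(1 + p) (y(p) = (2*p)*(1 + p) = 2*p*(1 + p))
s(v, J) = J**2 + 70*v + 2*v*(1 + v) (s(v, J) = (70*v + J*J) + 2*v*(1 + v) = (70*v + J**2) + 2*v*(1 + v) = (J**2 + 70*v) + 2*v*(1 + v) = J**2 + 70*v + 2*v*(1 + v))
sqrt(s(1, Q) - 4315) = sqrt((41**2 + 2*1**2 + 72*1) - 4315) = sqrt((1681 + 2*1 + 72) - 4315) = sqrt((1681 + 2 + 72) - 4315) = sqrt(1755 - 4315) = sqrt(-2560) = 16*I*sqrt(10)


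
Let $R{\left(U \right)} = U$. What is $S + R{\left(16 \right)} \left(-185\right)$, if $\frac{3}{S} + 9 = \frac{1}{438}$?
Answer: $- \frac{11666674}{3941} \approx -2960.3$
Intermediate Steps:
$S = - \frac{1314}{3941}$ ($S = \frac{3}{-9 + \frac{1}{438}} = \frac{3}{- \frac{3941}{438}} = 3 \left(- \frac{438}{3941}\right) = - \frac{1314}{3941} \approx -0.33342$)
$S + R{\left(16 \right)} \left(-185\right) = - \frac{1314}{3941} + 16 \left(-185\right) = - \frac{1314}{3941} - 2960 = - \frac{11666674}{3941}$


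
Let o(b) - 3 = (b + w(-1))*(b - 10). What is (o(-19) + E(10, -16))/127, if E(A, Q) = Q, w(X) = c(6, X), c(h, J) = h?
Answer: 364/127 ≈ 2.8661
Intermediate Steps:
w(X) = 6
o(b) = 3 + (-10 + b)*(6 + b) (o(b) = 3 + (b + 6)*(b - 10) = 3 + (6 + b)*(-10 + b) = 3 + (-10 + b)*(6 + b))
(o(-19) + E(10, -16))/127 = ((-57 + (-19)² - 4*(-19)) - 16)/127 = ((-57 + 361 + 76) - 16)/127 = (380 - 16)/127 = (1/127)*364 = 364/127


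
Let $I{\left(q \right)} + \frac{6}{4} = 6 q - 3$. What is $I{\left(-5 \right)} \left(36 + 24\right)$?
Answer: $-2070$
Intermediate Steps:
$I{\left(q \right)} = - \frac{9}{2} + 6 q$ ($I{\left(q \right)} = - \frac{3}{2} + \left(6 q - 3\right) = - \frac{3}{2} + \left(-3 + 6 q\right) = - \frac{9}{2} + 6 q$)
$I{\left(-5 \right)} \left(36 + 24\right) = \left(- \frac{9}{2} + 6 \left(-5\right)\right) \left(36 + 24\right) = \left(- \frac{9}{2} - 30\right) 60 = \left(- \frac{69}{2}\right) 60 = -2070$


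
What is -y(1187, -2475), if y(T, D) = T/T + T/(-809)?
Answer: 378/809 ≈ 0.46724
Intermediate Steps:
y(T, D) = 1 - T/809 (y(T, D) = 1 + T*(-1/809) = 1 - T/809)
-y(1187, -2475) = -(1 - 1/809*1187) = -(1 - 1187/809) = -1*(-378/809) = 378/809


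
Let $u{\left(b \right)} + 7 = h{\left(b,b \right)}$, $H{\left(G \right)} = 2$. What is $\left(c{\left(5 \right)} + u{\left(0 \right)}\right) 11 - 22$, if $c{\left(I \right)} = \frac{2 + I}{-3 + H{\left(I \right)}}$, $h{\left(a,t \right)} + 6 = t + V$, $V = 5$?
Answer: $-187$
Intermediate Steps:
$h{\left(a,t \right)} = -1 + t$ ($h{\left(a,t \right)} = -6 + \left(t + 5\right) = -6 + \left(5 + t\right) = -1 + t$)
$c{\left(I \right)} = -2 - I$ ($c{\left(I \right)} = \frac{2 + I}{-3 + 2} = \frac{2 + I}{-1} = \left(2 + I\right) \left(-1\right) = -2 - I$)
$u{\left(b \right)} = -8 + b$ ($u{\left(b \right)} = -7 + \left(-1 + b\right) = -8 + b$)
$\left(c{\left(5 \right)} + u{\left(0 \right)}\right) 11 - 22 = \left(\left(-2 - 5\right) + \left(-8 + 0\right)\right) 11 - 22 = \left(\left(-2 - 5\right) - 8\right) 11 - 22 = \left(-7 - 8\right) 11 - 22 = \left(-15\right) 11 - 22 = -165 - 22 = -187$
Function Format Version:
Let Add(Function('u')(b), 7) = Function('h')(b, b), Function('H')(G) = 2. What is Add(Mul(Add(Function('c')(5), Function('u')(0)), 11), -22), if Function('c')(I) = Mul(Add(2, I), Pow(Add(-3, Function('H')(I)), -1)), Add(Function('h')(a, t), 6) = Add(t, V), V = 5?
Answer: -187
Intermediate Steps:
Function('h')(a, t) = Add(-1, t) (Function('h')(a, t) = Add(-6, Add(t, 5)) = Add(-6, Add(5, t)) = Add(-1, t))
Function('c')(I) = Add(-2, Mul(-1, I)) (Function('c')(I) = Mul(Add(2, I), Pow(Add(-3, 2), -1)) = Mul(Add(2, I), Pow(-1, -1)) = Mul(Add(2, I), -1) = Add(-2, Mul(-1, I)))
Function('u')(b) = Add(-8, b) (Function('u')(b) = Add(-7, Add(-1, b)) = Add(-8, b))
Add(Mul(Add(Function('c')(5), Function('u')(0)), 11), -22) = Add(Mul(Add(Add(-2, Mul(-1, 5)), Add(-8, 0)), 11), -22) = Add(Mul(Add(Add(-2, -5), -8), 11), -22) = Add(Mul(Add(-7, -8), 11), -22) = Add(Mul(-15, 11), -22) = Add(-165, -22) = -187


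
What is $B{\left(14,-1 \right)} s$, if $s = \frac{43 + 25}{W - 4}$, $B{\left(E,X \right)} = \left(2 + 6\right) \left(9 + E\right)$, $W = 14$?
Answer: $\frac{6256}{5} \approx 1251.2$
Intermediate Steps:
$B{\left(E,X \right)} = 72 + 8 E$ ($B{\left(E,X \right)} = 8 \left(9 + E\right) = 72 + 8 E$)
$s = \frac{34}{5}$ ($s = \frac{43 + 25}{14 - 4} = \frac{68}{10} = 68 \cdot \frac{1}{10} = \frac{34}{5} \approx 6.8$)
$B{\left(14,-1 \right)} s = \left(72 + 8 \cdot 14\right) \frac{34}{5} = \left(72 + 112\right) \frac{34}{5} = 184 \cdot \frac{34}{5} = \frac{6256}{5}$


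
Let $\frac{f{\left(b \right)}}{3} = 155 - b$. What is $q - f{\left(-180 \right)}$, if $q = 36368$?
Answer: $35363$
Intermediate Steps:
$f{\left(b \right)} = 465 - 3 b$ ($f{\left(b \right)} = 3 \left(155 - b\right) = 465 - 3 b$)
$q - f{\left(-180 \right)} = 36368 - \left(465 - -540\right) = 36368 - \left(465 + 540\right) = 36368 - 1005 = 35363$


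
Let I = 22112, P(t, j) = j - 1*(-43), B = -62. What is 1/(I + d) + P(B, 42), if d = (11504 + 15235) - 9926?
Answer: 3308626/38925 ≈ 85.000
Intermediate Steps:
P(t, j) = 43 + j (P(t, j) = j + 43 = 43 + j)
d = 16813 (d = 26739 - 9926 = 16813)
1/(I + d) + P(B, 42) = 1/(22112 + 16813) + (43 + 42) = 1/38925 + 85 = 3308626/38925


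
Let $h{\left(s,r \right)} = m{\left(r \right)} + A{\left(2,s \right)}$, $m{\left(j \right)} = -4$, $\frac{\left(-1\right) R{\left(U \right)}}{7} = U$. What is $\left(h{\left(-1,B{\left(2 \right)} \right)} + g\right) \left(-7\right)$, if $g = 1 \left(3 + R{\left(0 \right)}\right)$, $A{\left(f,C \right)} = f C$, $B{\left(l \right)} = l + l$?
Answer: $21$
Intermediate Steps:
$R{\left(U \right)} = - 7 U$
$B{\left(l \right)} = 2 l$
$A{\left(f,C \right)} = C f$
$h{\left(s,r \right)} = -4 + 2 s$ ($h{\left(s,r \right)} = -4 + s 2 = -4 + 2 s$)
$g = 3$ ($g = 1 \left(3 - 0\right) = 1 \left(3 + 0\right) = 1 \cdot 3 = 3$)
$\left(h{\left(-1,B{\left(2 \right)} \right)} + g\right) \left(-7\right) = \left(\left(-4 + 2 \left(-1\right)\right) + 3\right) \left(-7\right) = \left(\left(-4 - 2\right) + 3\right) \left(-7\right) = \left(-6 + 3\right) \left(-7\right) = \left(-3\right) \left(-7\right) = 21$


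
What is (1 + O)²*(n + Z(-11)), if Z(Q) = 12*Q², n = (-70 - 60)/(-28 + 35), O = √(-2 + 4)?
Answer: 30102/7 + 20068*√2/7 ≈ 8354.6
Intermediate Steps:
O = √2 ≈ 1.4142
n = -130/7 ≈ -18.571
(1 + O)²*(n + Z(-11)) = (1 + √2)²*(-130/7 + 12*(-11)²) = (1 + √2)²*(-130/7 + 12*121) = (1 + √2)²*(-130/7 + 1452) = (1 + √2)²*(10034/7) = 10034*(1 + √2)²/7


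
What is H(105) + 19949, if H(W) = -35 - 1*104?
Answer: 19810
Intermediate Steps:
H(W) = -139 (H(W) = -35 - 104 = -139)
H(105) + 19949 = -139 + 19949 = 19810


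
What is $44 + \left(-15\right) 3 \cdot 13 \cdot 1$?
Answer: $-541$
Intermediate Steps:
$44 + \left(-15\right) 3 \cdot 13 \cdot 1 = 44 - 585 = -541$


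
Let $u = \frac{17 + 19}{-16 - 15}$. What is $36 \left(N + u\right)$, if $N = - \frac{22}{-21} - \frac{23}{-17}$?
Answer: $\frac{164580}{3689} \approx 44.614$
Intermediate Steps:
$u = - \frac{36}{31}$ ($u = \frac{36}{-31} = 36 \left(- \frac{1}{31}\right) = - \frac{36}{31} \approx -1.1613$)
$N = \frac{857}{357}$ ($N = \left(-22\right) \left(- \frac{1}{21}\right) - - \frac{23}{17} = \frac{22}{21} + \frac{23}{17} = \frac{857}{357} \approx 2.4006$)
$36 \left(N + u\right) = 36 \left(\frac{857}{357} - \frac{36}{31}\right) = 36 \cdot \frac{13715}{11067} = \frac{164580}{3689}$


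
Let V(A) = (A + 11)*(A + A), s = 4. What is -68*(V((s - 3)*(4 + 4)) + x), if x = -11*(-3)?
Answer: -22916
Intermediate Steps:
x = 33
V(A) = 2*A*(11 + A) (V(A) = (11 + A)*(2*A) = 2*A*(11 + A))
-68*(V((s - 3)*(4 + 4)) + x) = -68*(2*((4 - 3)*(4 + 4))*(11 + (4 - 3)*(4 + 4)) + 33) = -68*(2*(1*8)*(11 + 1*8) + 33) = -68*(2*8*(11 + 8) + 33) = -68*(2*8*19 + 33) = -68*(304 + 33) = -68*337 = -22916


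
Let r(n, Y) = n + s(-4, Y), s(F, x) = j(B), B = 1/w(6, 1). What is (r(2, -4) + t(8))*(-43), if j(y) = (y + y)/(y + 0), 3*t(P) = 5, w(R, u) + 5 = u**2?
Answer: -731/3 ≈ -243.67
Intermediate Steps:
w(R, u) = -5 + u**2
B = -1/4 (B = 1/(-5 + 1**2) = 1/(-5 + 1) = 1/(-4) = -1/4 ≈ -0.25000)
t(P) = 5/3 (t(P) = (1/3)*5 = 5/3)
j(y) = 2 (j(y) = (2*y)/y = 2)
s(F, x) = 2
r(n, Y) = 2 + n (r(n, Y) = n + 2 = 2 + n)
(r(2, -4) + t(8))*(-43) = ((2 + 2) + 5/3)*(-43) = (4 + 5/3)*(-43) = (17/3)*(-43) = -731/3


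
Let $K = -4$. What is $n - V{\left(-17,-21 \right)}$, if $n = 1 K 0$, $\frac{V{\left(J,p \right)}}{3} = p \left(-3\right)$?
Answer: $-189$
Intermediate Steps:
$V{\left(J,p \right)} = - 9 p$ ($V{\left(J,p \right)} = 3 p \left(-3\right) = 3 \left(- 3 p\right) = - 9 p$)
$n = 0$ ($n = 1 \left(-4\right) 0 = \left(-4\right) 0 = 0$)
$n - V{\left(-17,-21 \right)} = 0 - \left(-9\right) \left(-21\right) = 0 - 189 = -189$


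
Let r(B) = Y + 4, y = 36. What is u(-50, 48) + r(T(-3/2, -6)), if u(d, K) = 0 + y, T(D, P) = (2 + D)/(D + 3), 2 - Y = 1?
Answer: 41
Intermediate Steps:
Y = 1 (Y = 2 - 1*1 = 2 - 1 = 1)
T(D, P) = (2 + D)/(3 + D)
r(B) = 5 (r(B) = 1 + 4 = 5)
u(d, K) = 36 (u(d, K) = 0 + 36 = 36)
u(-50, 48) + r(T(-3/2, -6)) = 36 + 5 = 41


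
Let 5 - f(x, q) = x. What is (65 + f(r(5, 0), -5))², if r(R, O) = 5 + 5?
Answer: 3600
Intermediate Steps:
r(R, O) = 10
f(x, q) = 5 - x
(65 + f(r(5, 0), -5))² = (65 + (5 - 1*10))² = (65 + (5 - 10))² = (65 - 5)² = 60² = 3600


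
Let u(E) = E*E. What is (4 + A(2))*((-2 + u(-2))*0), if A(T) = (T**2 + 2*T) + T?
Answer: 0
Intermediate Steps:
u(E) = E**2
A(T) = T**2 + 3*T
(4 + A(2))*((-2 + u(-2))*0) = (4 + 2*(3 + 2))*((-2 + (-2)**2)*0) = (4 + 2*5)*((-2 + 4)*0) = (4 + 10)*(2*0) = 14*0 = 0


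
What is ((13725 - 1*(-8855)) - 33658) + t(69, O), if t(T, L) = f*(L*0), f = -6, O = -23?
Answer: -11078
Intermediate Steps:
t(T, L) = 0 (t(T, L) = -6*L*0 = -6*0 = 0)
((13725 - 1*(-8855)) - 33658) + t(69, O) = ((13725 - 1*(-8855)) - 33658) + 0 = ((13725 + 8855) - 33658) + 0 = (22580 - 33658) + 0 = -11078 + 0 = -11078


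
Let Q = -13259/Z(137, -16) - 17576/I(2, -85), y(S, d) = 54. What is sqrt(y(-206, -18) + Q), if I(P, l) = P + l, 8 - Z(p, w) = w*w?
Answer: sqrt(33813753626)/10292 ≈ 17.867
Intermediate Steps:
Z(p, w) = 8 - w**2 (Z(p, w) = 8 - w*w = 8 - w**2)
Q = 5459345/20584 (Q = -13259/(8 - 1*(-16)**2) - 17576/(2 - 85) = -13259/(8 - 1*256) - 17576/(-83) = -13259/(8 - 256) - 17576*(-1/83) = -13259/(-248) + 17576/83 = -13259*(-1/248) + 17576/83 = 13259/248 + 17576/83 = 5459345/20584 ≈ 265.22)
sqrt(y(-206, -18) + Q) = sqrt(54 + 5459345/20584) = sqrt(6570881/20584) = sqrt(33813753626)/10292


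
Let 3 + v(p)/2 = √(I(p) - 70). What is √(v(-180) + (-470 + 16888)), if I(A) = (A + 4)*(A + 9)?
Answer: √(16412 + 2*√30026) ≈ 129.45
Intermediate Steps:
I(A) = (4 + A)*(9 + A)
v(p) = -6 + 2*√(-34 + p² + 13*p) (v(p) = -6 + 2*√((36 + p² + 13*p) - 70) = -6 + 2*√(-34 + p² + 13*p))
√(v(-180) + (-470 + 16888)) = √((-6 + 2*√(-34 + (-180)² + 13*(-180))) + (-470 + 16888)) = √((-6 + 2*√(-34 + 32400 - 2340)) + 16418) = √((-6 + 2*√30026) + 16418) = √(16412 + 2*√30026)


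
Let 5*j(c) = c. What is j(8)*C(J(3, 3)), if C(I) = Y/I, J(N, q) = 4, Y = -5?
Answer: -2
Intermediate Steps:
j(c) = c/5
C(I) = -5/I
j(8)*C(J(3, 3)) = ((⅕)*8)*(-5/4) = 8*(-5*¼)/5 = (8/5)*(-5/4) = -2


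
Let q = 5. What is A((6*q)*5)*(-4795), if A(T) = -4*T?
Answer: 2877000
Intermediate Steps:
A((6*q)*5)*(-4795) = -4*6*5*5*(-4795) = -120*5*(-4795) = -4*150*(-4795) = -600*(-4795) = 2877000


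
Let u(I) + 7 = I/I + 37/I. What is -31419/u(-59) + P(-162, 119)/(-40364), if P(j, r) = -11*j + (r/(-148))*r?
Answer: 11073794393887/2335783952 ≈ 4740.9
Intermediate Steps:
u(I) = -6 + 37/I (u(I) = -7 + (I/I + 37/I) = -7 + (1 + 37/I) = -6 + 37/I)
P(j, r) = -11*j - r²/148 (P(j, r) = -11*j + (r*(-1/148))*r = -11*j + (-r/148)*r = -11*j - r²/148)
-31419/u(-59) + P(-162, 119)/(-40364) = -31419/(-6 + 37/(-59)) + (-11*(-162) - 1/148*119²)/(-40364) = -31419/(-6 + 37*(-1/59)) + (1782 - 1/148*14161)*(-1/40364) = -31419/(-6 - 37/59) + (1782 - 14161/148)*(-1/40364) = -31419/(-391/59) + (249575/148)*(-1/40364) = -31419*(-59/391) - 249575/5973872 = 1853721/391 - 249575/5973872 = 11073794393887/2335783952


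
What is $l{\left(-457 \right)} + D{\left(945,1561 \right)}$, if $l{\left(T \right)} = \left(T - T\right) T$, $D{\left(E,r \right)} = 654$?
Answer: $654$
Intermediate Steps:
$l{\left(T \right)} = 0$ ($l{\left(T \right)} = 0 T = 0$)
$l{\left(-457 \right)} + D{\left(945,1561 \right)} = 0 + 654 = 654$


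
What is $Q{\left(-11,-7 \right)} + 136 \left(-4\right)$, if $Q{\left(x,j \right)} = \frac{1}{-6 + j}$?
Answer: $- \frac{7073}{13} \approx -544.08$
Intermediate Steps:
$Q{\left(-11,-7 \right)} + 136 \left(-4\right) = \frac{1}{-6 - 7} + 136 \left(-4\right) = \frac{1}{-13} - 544 = - \frac{1}{13} - 544 = - \frac{7073}{13}$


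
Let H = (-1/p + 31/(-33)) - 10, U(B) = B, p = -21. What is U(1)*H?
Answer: -2516/231 ≈ -10.892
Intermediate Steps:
H = -2516/231 (H = (-1/(-21) + 31/(-33)) - 10 = (-1*(-1/21) + 31*(-1/33)) - 10 = (1/21 - 31/33) - 10 = -206/231 - 10 = -2516/231 ≈ -10.892)
U(1)*H = 1*(-2516/231) = -2516/231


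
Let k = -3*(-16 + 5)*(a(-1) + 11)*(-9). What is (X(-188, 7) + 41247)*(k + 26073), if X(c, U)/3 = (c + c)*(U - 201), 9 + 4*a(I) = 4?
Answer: 24111664011/4 ≈ 6.0279e+9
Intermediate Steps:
a(I) = -5/4 (a(I) = -9/4 + (¼)*4 = -9/4 + 1 = -5/4)
X(c, U) = 6*c*(-201 + U) (X(c, U) = 3*((c + c)*(U - 201)) = 3*((2*c)*(-201 + U)) = 3*(2*c*(-201 + U)) = 6*c*(-201 + U))
k = -11583/4 (k = -3*(-16 + 5)*(-5/4 + 11)*(-9) = -(-33)*39/4*(-9) = -3*(-429/4)*(-9) = (1287/4)*(-9) = -11583/4 ≈ -2895.8)
(X(-188, 7) + 41247)*(k + 26073) = (6*(-188)*(-201 + 7) + 41247)*(-11583/4 + 26073) = (6*(-188)*(-194) + 41247)*(92709/4) = (218832 + 41247)*(92709/4) = 260079*(92709/4) = 24111664011/4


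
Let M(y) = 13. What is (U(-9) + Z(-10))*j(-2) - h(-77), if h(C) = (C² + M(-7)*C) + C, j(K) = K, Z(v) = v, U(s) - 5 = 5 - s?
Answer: -4869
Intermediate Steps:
U(s) = 10 - s (U(s) = 5 + (5 - s) = 10 - s)
h(C) = C² + 14*C (h(C) = (C² + 13*C) + C = C² + 14*C)
(U(-9) + Z(-10))*j(-2) - h(-77) = ((10 - 1*(-9)) - 10)*(-2) - (-77)*(14 - 77) = ((10 + 9) - 10)*(-2) - (-77)*(-63) = (19 - 10)*(-2) - 1*4851 = 9*(-2) - 4851 = -18 - 4851 = -4869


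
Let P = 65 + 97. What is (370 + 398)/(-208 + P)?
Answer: -384/23 ≈ -16.696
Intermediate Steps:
P = 162
(370 + 398)/(-208 + P) = (370 + 398)/(-208 + 162) = 768/(-46) = 768*(-1/46) = -384/23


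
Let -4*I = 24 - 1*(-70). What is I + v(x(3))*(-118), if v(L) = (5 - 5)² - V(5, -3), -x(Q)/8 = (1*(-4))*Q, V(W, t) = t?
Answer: -755/2 ≈ -377.50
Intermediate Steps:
I = -47/2 (I = -(24 - 1*(-70))/4 = -(24 + 70)/4 = -¼*94 = -47/2 ≈ -23.500)
x(Q) = 32*Q (x(Q) = -8*1*(-4)*Q = -(-32)*Q = 32*Q)
v(L) = 3 (v(L) = (5 - 5)² - 1*(-3) = 0² + 3 = 0 + 3 = 3)
I + v(x(3))*(-118) = -47/2 + 3*(-118) = -47/2 - 354 = -755/2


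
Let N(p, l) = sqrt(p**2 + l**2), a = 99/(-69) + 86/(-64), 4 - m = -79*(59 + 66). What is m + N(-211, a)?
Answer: 9879 + sqrt(24121029641)/736 ≈ 10090.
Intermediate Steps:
m = 9879 (m = 4 - (-79)*(59 + 66) = 4 - (-79)*125 = 4 - 1*(-9875) = 4 + 9875 = 9879)
a = -2045/736 (a = 99*(-1/69) + 86*(-1/64) = -33/23 - 43/32 = -2045/736 ≈ -2.7785)
N(p, l) = sqrt(l**2 + p**2)
m + N(-211, a) = 9879 + sqrt((-2045/736)**2 + (-211)**2) = 9879 + sqrt(4182025/541696 + 44521) = 9879 + sqrt(24121029641/541696) = 9879 + sqrt(24121029641)/736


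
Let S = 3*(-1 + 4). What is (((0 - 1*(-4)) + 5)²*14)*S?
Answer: 10206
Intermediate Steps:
S = 9 (S = 3*3 = 9)
(((0 - 1*(-4)) + 5)²*14)*S = (((0 - 1*(-4)) + 5)²*14)*9 = (((0 + 4) + 5)²*14)*9 = ((4 + 5)²*14)*9 = (9²*14)*9 = (81*14)*9 = 1134*9 = 10206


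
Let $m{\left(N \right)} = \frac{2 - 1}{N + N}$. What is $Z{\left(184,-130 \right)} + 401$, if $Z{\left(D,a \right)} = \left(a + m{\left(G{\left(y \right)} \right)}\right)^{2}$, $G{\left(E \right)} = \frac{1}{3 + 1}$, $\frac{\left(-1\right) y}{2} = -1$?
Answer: $16785$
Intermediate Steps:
$y = 2$ ($y = \left(-2\right) \left(-1\right) = 2$)
$G{\left(E \right)} = \frac{1}{4}$
$m{\left(N \right)} = \frac{1}{2 N}$ ($m{\left(N \right)} = 1 \frac{1}{2 N} = \frac{1}{2 N}$)
$Z{\left(D,a \right)} = \left(2 + a\right)^{2}$ ($Z{\left(D,a \right)} = \left(a + \frac{\frac{1}{\frac{1}{4}}}{2}\right)^{2} = \left(a + \frac{1}{2} \cdot 4\right)^{2} = \left(a + 2\right)^{2} = \left(2 + a\right)^{2}$)
$Z{\left(184,-130 \right)} + 401 = \left(2 - 130\right)^{2} + 401 = \left(-128\right)^{2} + 401 = 16384 + 401 = 16785$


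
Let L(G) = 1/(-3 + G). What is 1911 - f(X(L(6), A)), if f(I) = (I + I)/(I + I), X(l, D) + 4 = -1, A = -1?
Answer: 1910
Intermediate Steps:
X(l, D) = -5 (X(l, D) = -4 - 1 = -5)
f(I) = 1 (f(I) = (2*I)/((2*I)) = (2*I)*(1/(2*I)) = 1)
1911 - f(X(L(6), A)) = 1911 - 1*1 = 1911 - 1 = 1910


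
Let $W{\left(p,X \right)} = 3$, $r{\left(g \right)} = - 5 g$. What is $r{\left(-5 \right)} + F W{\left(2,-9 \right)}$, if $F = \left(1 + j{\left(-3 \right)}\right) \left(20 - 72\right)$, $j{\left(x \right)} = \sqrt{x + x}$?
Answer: $-131 - 156 i \sqrt{6} \approx -131.0 - 382.12 i$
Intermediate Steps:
$j{\left(x \right)} = \sqrt{2} \sqrt{x}$ ($j{\left(x \right)} = \sqrt{2 x} = \sqrt{2} \sqrt{x}$)
$F = -52 - 52 i \sqrt{6}$ ($F = \left(1 + \sqrt{2} \sqrt{-3}\right) \left(20 - 72\right) = \left(1 + \sqrt{2} i \sqrt{3}\right) \left(-52\right) = \left(1 + i \sqrt{6}\right) \left(-52\right) = -52 - 52 i \sqrt{6} \approx -52.0 - 127.37 i$)
$r{\left(-5 \right)} + F W{\left(2,-9 \right)} = \left(-5\right) \left(-5\right) + \left(-52 - 52 i \sqrt{6}\right) 3 = 25 - \left(156 + 156 i \sqrt{6}\right) = -131 - 156 i \sqrt{6}$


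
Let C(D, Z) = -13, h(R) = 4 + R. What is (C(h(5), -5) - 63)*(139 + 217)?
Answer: -27056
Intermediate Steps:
(C(h(5), -5) - 63)*(139 + 217) = (-13 - 63)*(139 + 217) = -76*356 = -27056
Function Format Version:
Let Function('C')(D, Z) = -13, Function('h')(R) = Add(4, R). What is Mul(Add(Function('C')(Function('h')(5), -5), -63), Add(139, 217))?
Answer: -27056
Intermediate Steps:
Mul(Add(Function('C')(Function('h')(5), -5), -63), Add(139, 217)) = Mul(Add(-13, -63), Add(139, 217)) = Mul(-76, 356) = -27056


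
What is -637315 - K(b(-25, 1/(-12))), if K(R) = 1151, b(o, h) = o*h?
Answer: -638466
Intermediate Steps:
b(o, h) = h*o
-637315 - K(b(-25, 1/(-12))) = -637315 - 1*1151 = -637315 - 1151 = -638466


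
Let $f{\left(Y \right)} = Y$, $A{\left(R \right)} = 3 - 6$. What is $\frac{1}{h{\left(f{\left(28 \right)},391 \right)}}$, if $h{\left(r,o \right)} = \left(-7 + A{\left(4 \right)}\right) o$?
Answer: $- \frac{1}{3910} \approx -0.00025575$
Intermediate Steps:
$A{\left(R \right)} = -3$ ($A{\left(R \right)} = 3 - 6 = -3$)
$h{\left(r,o \right)} = - 10 o$ ($h{\left(r,o \right)} = \left(-7 - 3\right) o = - 10 o$)
$\frac{1}{h{\left(f{\left(28 \right)},391 \right)}} = \frac{1}{\left(-10\right) 391} = \frac{1}{-3910} = - \frac{1}{3910}$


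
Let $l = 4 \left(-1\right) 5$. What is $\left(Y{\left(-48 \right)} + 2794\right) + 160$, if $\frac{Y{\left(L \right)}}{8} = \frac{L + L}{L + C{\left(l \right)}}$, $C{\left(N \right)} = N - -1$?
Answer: $\frac{198686}{67} \approx 2965.5$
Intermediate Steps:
$l = -20$ ($l = \left(-4\right) 5 = -20$)
$C{\left(N \right)} = 1 + N$ ($C{\left(N \right)} = N + 1 = 1 + N$)
$Y{\left(L \right)} = \frac{16 L}{-19 + L}$ ($Y{\left(L \right)} = 8 \frac{L + L}{L + \left(1 - 20\right)} = 8 \frac{2 L}{L - 19} = 8 \frac{2 L}{-19 + L} = \frac{16 L}{-19 + L}$)
$\left(Y{\left(-48 \right)} + 2794\right) + 160 = \left(16 \left(-48\right) \frac{1}{-19 - 48} + 2794\right) + 160 = \left(16 \left(-48\right) \frac{1}{-67} + 2794\right) + 160 = \left(16 \left(-48\right) \left(- \frac{1}{67}\right) + 2794\right) + 160 = \left(\frac{768}{67} + 2794\right) + 160 = \frac{187966}{67} + 160 = \frac{198686}{67}$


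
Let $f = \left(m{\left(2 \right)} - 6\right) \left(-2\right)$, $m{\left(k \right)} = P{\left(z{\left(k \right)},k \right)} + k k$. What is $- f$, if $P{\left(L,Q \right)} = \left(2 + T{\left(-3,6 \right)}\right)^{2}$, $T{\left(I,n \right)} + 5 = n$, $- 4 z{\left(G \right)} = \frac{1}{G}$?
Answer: $14$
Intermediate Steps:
$z{\left(G \right)} = - \frac{1}{4 G}$
$T{\left(I,n \right)} = -5 + n$
$P{\left(L,Q \right)} = 9$ ($P{\left(L,Q \right)} = \left(2 + \left(-5 + 6\right)\right)^{2} = \left(2 + 1\right)^{2} = 3^{2} = 9$)
$m{\left(k \right)} = 9 + k^{2}$ ($m{\left(k \right)} = 9 + k k = 9 + k^{2}$)
$f = -14$ ($f = \left(\left(9 + 2^{2}\right) - 6\right) \left(-2\right) = \left(\left(9 + 4\right) - 6\right) \left(-2\right) = \left(13 - 6\right) \left(-2\right) = 7 \left(-2\right) = -14$)
$- f = \left(-1\right) \left(-14\right) = 14$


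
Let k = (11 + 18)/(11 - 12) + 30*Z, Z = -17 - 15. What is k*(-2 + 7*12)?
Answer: -81098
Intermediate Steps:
Z = -32
k = -989 (k = (11 + 18)/(11 - 12) + 30*(-32) = 29/(-1) - 960 = 29*(-1) - 960 = -29 - 960 = -989)
k*(-2 + 7*12) = -989*(-2 + 7*12) = -989*(-2 + 84) = -989*82 = -81098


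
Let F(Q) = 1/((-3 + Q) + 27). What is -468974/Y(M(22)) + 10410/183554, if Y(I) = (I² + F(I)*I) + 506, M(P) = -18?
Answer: -43036722263/75899579 ≈ -567.02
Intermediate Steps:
F(Q) = 1/(24 + Q)
Y(I) = 506 + I² + I/(24 + I) (Y(I) = (I² + I/(24 + I)) + 506 = 506 + I² + I/(24 + I))
-468974/Y(M(22)) + 10410/183554 = -468974*(24 - 18)/(-18 + (24 - 18)*(506 + (-18)²)) + 10410/183554 = -468974*6/(-18 + 6*(506 + 324)) + 10410*(1/183554) = -468974*6/(-18 + 6*830) + 5205/91777 = -468974*6/(-18 + 4980) + 5205/91777 = -468974/((⅙)*4962) + 5205/91777 = -468974/827 + 5205/91777 = -43036722263/75899579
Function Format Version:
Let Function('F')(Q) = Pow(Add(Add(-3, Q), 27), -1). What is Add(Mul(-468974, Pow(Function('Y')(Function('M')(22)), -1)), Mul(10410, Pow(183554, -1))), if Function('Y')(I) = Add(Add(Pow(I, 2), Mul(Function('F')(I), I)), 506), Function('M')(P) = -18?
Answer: Rational(-43036722263, 75899579) ≈ -567.02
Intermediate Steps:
Function('F')(Q) = Pow(Add(24, Q), -1)
Function('Y')(I) = Add(506, Pow(I, 2), Mul(I, Pow(Add(24, I), -1))) (Function('Y')(I) = Add(Add(Pow(I, 2), Mul(Pow(Add(24, I), -1), I)), 506) = Add(Add(Pow(I, 2), Mul(I, Pow(Add(24, I), -1))), 506) = Add(506, Pow(I, 2), Mul(I, Pow(Add(24, I), -1))))
Add(Mul(-468974, Pow(Function('Y')(Function('M')(22)), -1)), Mul(10410, Pow(183554, -1))) = Add(Mul(-468974, Pow(Mul(Pow(Add(24, -18), -1), Add(-18, Mul(Add(24, -18), Add(506, Pow(-18, 2))))), -1)), Mul(10410, Pow(183554, -1))) = Add(Mul(-468974, Pow(Mul(Pow(6, -1), Add(-18, Mul(6, Add(506, 324)))), -1)), Mul(10410, Rational(1, 183554))) = Add(Mul(-468974, Pow(Mul(Rational(1, 6), Add(-18, Mul(6, 830))), -1)), Rational(5205, 91777)) = Add(Mul(-468974, Pow(Mul(Rational(1, 6), Add(-18, 4980)), -1)), Rational(5205, 91777)) = Add(Mul(-468974, Pow(Mul(Rational(1, 6), 4962), -1)), Rational(5205, 91777)) = Add(Mul(-468974, Pow(827, -1)), Rational(5205, 91777)) = Add(Mul(-468974, Rational(1, 827)), Rational(5205, 91777)) = Add(Rational(-468974, 827), Rational(5205, 91777)) = Rational(-43036722263, 75899579)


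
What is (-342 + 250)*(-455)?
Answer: 41860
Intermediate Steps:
(-342 + 250)*(-455) = -92*(-455) = 41860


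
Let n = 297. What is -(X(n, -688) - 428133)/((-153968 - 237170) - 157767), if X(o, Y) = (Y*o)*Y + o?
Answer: 140155332/548905 ≈ 255.34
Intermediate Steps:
X(o, Y) = o + o*Y² (X(o, Y) = o*Y² + o = o + o*Y²)
-(X(n, -688) - 428133)/((-153968 - 237170) - 157767) = -(297*(1 + (-688)²) - 428133)/((-153968 - 237170) - 157767) = -(297*(1 + 473344) - 428133)/(-391138 - 157767) = -(297*473345 - 428133)/(-548905) = -(140583465 - 428133)*(-1)/548905 = -140155332*(-1)/548905 = -1*(-140155332/548905) = 140155332/548905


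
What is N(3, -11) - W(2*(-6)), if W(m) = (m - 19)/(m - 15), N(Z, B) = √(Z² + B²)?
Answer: -31/27 + √130 ≈ 10.254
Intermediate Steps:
N(Z, B) = √(B² + Z²)
W(m) = (-19 + m)/(-15 + m)
N(3, -11) - W(2*(-6)) = √((-11)² + 3²) - (-19 + 2*(-6))/(-15 + 2*(-6)) = √(121 + 9) - (-19 - 12)/(-15 - 12) = √130 - (-31)/(-27) = √130 - (-1)*(-31)/27 = √130 - 1*31/27 = √130 - 31/27 = -31/27 + √130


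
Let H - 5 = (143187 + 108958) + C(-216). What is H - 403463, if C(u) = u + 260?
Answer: -151269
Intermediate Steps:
C(u) = 260 + u
H = 252194 (H = 5 + ((143187 + 108958) + (260 - 216)) = 5 + (252145 + 44) = 5 + 252189 = 252194)
H - 403463 = 252194 - 403463 = -151269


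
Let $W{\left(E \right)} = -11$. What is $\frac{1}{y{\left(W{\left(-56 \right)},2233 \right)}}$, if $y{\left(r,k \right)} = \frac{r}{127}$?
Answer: $- \frac{127}{11} \approx -11.545$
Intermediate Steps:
$y{\left(r,k \right)} = \frac{r}{127}$ ($y{\left(r,k \right)} = r \frac{1}{127} = \frac{r}{127}$)
$\frac{1}{y{\left(W{\left(-56 \right)},2233 \right)}} = \frac{1}{\frac{1}{127} \left(-11\right)} = \frac{1}{- \frac{11}{127}} = - \frac{127}{11}$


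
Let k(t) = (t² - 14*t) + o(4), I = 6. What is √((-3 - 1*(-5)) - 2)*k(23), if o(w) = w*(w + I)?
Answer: 0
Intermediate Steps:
o(w) = w*(6 + w) (o(w) = w*(w + 6) = w*(6 + w))
k(t) = 40 + t² - 14*t (k(t) = (t² - 14*t) + 4*(6 + 4) = (t² - 14*t) + 4*10 = (t² - 14*t) + 40 = 40 + t² - 14*t)
√((-3 - 1*(-5)) - 2)*k(23) = √((-3 - 1*(-5)) - 2)*(40 + 23² - 14*23) = √((-3 + 5) - 2)*(40 + 529 - 322) = √(2 - 2)*247 = √0*247 = 0*247 = 0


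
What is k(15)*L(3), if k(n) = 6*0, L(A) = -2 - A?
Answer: 0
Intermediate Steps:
k(n) = 0
k(15)*L(3) = 0*(-2 - 1*3) = 0*(-2 - 3) = 0*(-5) = 0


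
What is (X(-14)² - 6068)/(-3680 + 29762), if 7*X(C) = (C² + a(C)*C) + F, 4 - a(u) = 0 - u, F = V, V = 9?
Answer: -178307/1278018 ≈ -0.13952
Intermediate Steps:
F = 9
a(u) = 4 + u (a(u) = 4 - (0 - u) = 4 - (-1)*u = 4 + u)
X(C) = 9/7 + C²/7 + C*(4 + C)/7 (X(C) = ((C² + (4 + C)*C) + 9)/7 = ((C² + C*(4 + C)) + 9)/7 = (9 + C² + C*(4 + C))/7 = 9/7 + C²/7 + C*(4 + C)/7)
(X(-14)² - 6068)/(-3680 + 29762) = ((9/7 + (⅐)*(-14)² + (⅐)*(-14)*(4 - 14))² - 6068)/(-3680 + 29762) = ((9/7 + (⅐)*196 + (⅐)*(-14)*(-10))² - 6068)/26082 = ((9/7 + 28 + 20)² - 6068)*(1/26082) = ((345/7)² - 6068)*(1/26082) = (119025/49 - 6068)*(1/26082) = -178307/49*1/26082 = -178307/1278018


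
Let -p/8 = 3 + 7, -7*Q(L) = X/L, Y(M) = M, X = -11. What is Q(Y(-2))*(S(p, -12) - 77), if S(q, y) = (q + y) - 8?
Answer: 1947/14 ≈ 139.07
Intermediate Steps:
Q(L) = 11/(7*L) (Q(L) = -(-11)/(7*L) = 11/(7*L))
p = -80 (p = -8*(3 + 7) = -8*10 = -80)
S(q, y) = -8 + q + y
Q(Y(-2))*(S(p, -12) - 77) = ((11/7)/(-2))*((-8 - 80 - 12) - 77) = ((11/7)*(-½))*(-100 - 77) = -11/14*(-177) = 1947/14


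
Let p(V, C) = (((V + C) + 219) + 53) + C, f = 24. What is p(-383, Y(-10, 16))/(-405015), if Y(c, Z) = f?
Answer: 21/135005 ≈ 0.00015555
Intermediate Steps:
Y(c, Z) = 24
p(V, C) = 272 + V + 2*C (p(V, C) = (((C + V) + 219) + 53) + C = ((219 + C + V) + 53) + C = (272 + C + V) + C = 272 + V + 2*C)
p(-383, Y(-10, 16))/(-405015) = (272 - 383 + 2*24)/(-405015) = (272 - 383 + 48)*(-1/405015) = -63*(-1/405015) = 21/135005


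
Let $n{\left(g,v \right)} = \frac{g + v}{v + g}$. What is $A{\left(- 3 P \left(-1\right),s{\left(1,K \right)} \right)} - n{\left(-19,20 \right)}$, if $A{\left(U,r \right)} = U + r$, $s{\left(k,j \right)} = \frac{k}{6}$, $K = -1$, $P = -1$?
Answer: $- \frac{23}{6} \approx -3.8333$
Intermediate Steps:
$n{\left(g,v \right)} = 1$ ($n{\left(g,v \right)} = \frac{g + v}{g + v} = 1$)
$s{\left(k,j \right)} = \frac{k}{6}$ ($s{\left(k,j \right)} = k \frac{1}{6} = \frac{k}{6}$)
$A{\left(- 3 P \left(-1\right),s{\left(1,K \right)} \right)} - n{\left(-19,20 \right)} = \left(\left(-3\right) \left(-1\right) \left(-1\right) + \frac{1}{6} \cdot 1\right) - 1 = \left(3 \left(-1\right) + \frac{1}{6}\right) - 1 = \left(-3 + \frac{1}{6}\right) - 1 = - \frac{17}{6} - 1 = - \frac{23}{6}$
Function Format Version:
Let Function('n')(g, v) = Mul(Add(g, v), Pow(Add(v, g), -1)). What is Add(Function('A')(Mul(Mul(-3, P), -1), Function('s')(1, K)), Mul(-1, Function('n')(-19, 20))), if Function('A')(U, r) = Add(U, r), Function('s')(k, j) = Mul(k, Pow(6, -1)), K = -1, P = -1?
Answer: Rational(-23, 6) ≈ -3.8333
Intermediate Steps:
Function('n')(g, v) = 1 (Function('n')(g, v) = Mul(Add(g, v), Pow(Add(g, v), -1)) = 1)
Function('s')(k, j) = Mul(Rational(1, 6), k) (Function('s')(k, j) = Mul(k, Rational(1, 6)) = Mul(Rational(1, 6), k))
Add(Function('A')(Mul(Mul(-3, P), -1), Function('s')(1, K)), Mul(-1, Function('n')(-19, 20))) = Add(Add(Mul(Mul(-3, -1), -1), Mul(Rational(1, 6), 1)), Mul(-1, 1)) = Add(Add(Mul(3, -1), Rational(1, 6)), -1) = Add(Add(-3, Rational(1, 6)), -1) = Add(Rational(-17, 6), -1) = Rational(-23, 6)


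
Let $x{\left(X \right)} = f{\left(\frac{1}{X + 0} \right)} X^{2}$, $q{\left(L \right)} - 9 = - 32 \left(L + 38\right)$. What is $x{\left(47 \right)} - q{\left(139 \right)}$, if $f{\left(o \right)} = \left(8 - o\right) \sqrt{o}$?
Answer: $5655 + 375 \sqrt{47} \approx 8225.9$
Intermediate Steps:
$f{\left(o \right)} = \sqrt{o} \left(8 - o\right)$
$q{\left(L \right)} = -1207 - 32 L$ ($q{\left(L \right)} = 9 - 32 \left(L + 38\right) = 9 - 32 \left(38 + L\right) = 9 - \left(1216 + 32 L\right) = -1207 - 32 L$)
$x{\left(X \right)} = X^{2} \sqrt{\frac{1}{X}} \left(8 - \frac{1}{X}\right)$ ($x{\left(X \right)} = \sqrt{\frac{1}{X + 0}} \left(8 - \frac{1}{X + 0}\right) X^{2} = \sqrt{\frac{1}{X}} \left(8 - \frac{1}{X}\right) X^{2} = X^{2} \sqrt{\frac{1}{X}} \left(8 - \frac{1}{X}\right)$)
$x{\left(47 \right)} - q{\left(139 \right)} = 47 \sqrt{\frac{1}{47}} \left(-1 + 8 \cdot 47\right) - \left(-1207 - 4448\right) = \frac{47 \left(-1 + 376\right)}{\sqrt{47}} - \left(-1207 - 4448\right) = 47 \frac{\sqrt{47}}{47} \cdot 375 - -5655 = 375 \sqrt{47} + 5655 = 5655 + 375 \sqrt{47}$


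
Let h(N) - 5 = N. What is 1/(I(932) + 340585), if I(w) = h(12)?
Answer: 1/340602 ≈ 2.9360e-6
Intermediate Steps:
h(N) = 5 + N
I(w) = 17 (I(w) = 5 + 12 = 17)
1/(I(932) + 340585) = 1/(17 + 340585) = 1/340602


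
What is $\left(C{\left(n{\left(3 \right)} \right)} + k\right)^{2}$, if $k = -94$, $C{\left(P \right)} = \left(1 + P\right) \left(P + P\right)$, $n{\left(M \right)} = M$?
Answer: $4900$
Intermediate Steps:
$C{\left(P \right)} = 2 P \left(1 + P\right)$ ($C{\left(P \right)} = \left(1 + P\right) 2 P = 2 P \left(1 + P\right)$)
$\left(C{\left(n{\left(3 \right)} \right)} + k\right)^{2} = \left(2 \cdot 3 \left(1 + 3\right) - 94\right)^{2} = \left(2 \cdot 3 \cdot 4 - 94\right)^{2} = \left(24 - 94\right)^{2} = \left(-70\right)^{2} = 4900$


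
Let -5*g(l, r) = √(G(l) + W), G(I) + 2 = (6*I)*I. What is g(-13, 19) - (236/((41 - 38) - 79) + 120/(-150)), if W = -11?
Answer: 371/95 - √1001/5 ≈ -2.4225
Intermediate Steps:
G(I) = -2 + 6*I² (G(I) = -2 + (6*I)*I = -2 + 6*I²)
g(l, r) = -√(-13 + 6*l²)/5 (g(l, r) = -√((-2 + 6*l²) - 11)/5 = -√(-13 + 6*l²)/5)
g(-13, 19) - (236/((41 - 38) - 79) + 120/(-150)) = -√(-13 + 6*(-13)²)/5 - (236/((41 - 38) - 79) + 120/(-150)) = -√(-13 + 6*169)/5 - (236/(3 - 79) + 120*(-1/150)) = -√(-13 + 1014)/5 - (236/(-76) - ⅘) = -√1001/5 - (236*(-1/76) - ⅘) = -√1001/5 - (-59/19 - ⅘) = -√1001/5 - 1*(-371/95) = -√1001/5 + 371/95 = 371/95 - √1001/5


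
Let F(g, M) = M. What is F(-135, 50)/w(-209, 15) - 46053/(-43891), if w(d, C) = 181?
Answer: 10530143/7944271 ≈ 1.3255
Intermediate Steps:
F(-135, 50)/w(-209, 15) - 46053/(-43891) = 50/181 - 46053/(-43891) = 50*(1/181) - 46053*(-1/43891) = 50/181 + 46053/43891 = 10530143/7944271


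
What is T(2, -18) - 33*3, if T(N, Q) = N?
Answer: -97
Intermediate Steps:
T(2, -18) - 33*3 = 2 - 33*3 = 2 - 99 = -97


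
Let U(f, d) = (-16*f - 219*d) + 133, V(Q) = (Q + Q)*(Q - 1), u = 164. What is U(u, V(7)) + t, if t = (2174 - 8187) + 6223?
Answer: -20677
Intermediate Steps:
V(Q) = 2*Q*(-1 + Q) (V(Q) = (2*Q)*(-1 + Q) = 2*Q*(-1 + Q))
t = 210 (t = -6013 + 6223 = 210)
U(f, d) = 133 - 219*d - 16*f (U(f, d) = (-219*d - 16*f) + 133 = 133 - 219*d - 16*f)
U(u, V(7)) + t = (133 - 438*7*(-1 + 7) - 16*164) + 210 = (133 - 438*7*6 - 2624) + 210 = (133 - 219*84 - 2624) + 210 = (133 - 18396 - 2624) + 210 = -20887 + 210 = -20677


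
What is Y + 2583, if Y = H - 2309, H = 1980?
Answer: 2254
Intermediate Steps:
Y = -329 (Y = 1980 - 2309 = -329)
Y + 2583 = -329 + 2583 = 2254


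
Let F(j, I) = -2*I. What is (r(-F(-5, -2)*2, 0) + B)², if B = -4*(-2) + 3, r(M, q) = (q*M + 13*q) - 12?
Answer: 1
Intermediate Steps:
r(M, q) = -12 + 13*q + M*q (r(M, q) = (M*q + 13*q) - 12 = (13*q + M*q) - 12 = -12 + 13*q + M*q)
B = 11 (B = 8 + 3 = 11)
(r(-F(-5, -2)*2, 0) + B)² = ((-12 + 13*0 + (-(-2)*(-2)*2)*0) + 11)² = ((-12 + 0 + (-1*4*2)*0) + 11)² = ((-12 + 0 - 4*2*0) + 11)² = ((-12 + 0 - 8*0) + 11)² = ((-12 + 0 + 0) + 11)² = (-12 + 11)² = (-1)² = 1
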